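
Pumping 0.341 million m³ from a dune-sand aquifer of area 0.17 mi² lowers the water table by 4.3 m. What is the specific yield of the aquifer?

A = 0.17 mi² = 4.403 × 10^5 m²
ΔV = 0.341 million m³ = 3.41 × 10^5 m³
Sy = ΔV / (A × Δh) = 3.41 × 10^5 m³ / (4.403 × 10^5 m² × 4.3 m) = 0.1801

Sy ≈ 0.18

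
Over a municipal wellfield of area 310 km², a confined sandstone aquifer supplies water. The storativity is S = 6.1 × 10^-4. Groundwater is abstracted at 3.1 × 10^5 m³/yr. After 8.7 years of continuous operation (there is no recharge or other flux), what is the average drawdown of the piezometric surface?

Δh ≈ 14.3 m

A = 310 km² = 3.1 × 10^8 m²
Q = 3.1 × 10^5 m³/yr = 849.3 m³/d
t = 8.7 years = 3175 d
ΔV = Q × t = 849.3 m³/d × 3175 d = 2.697 × 10^6 m³
Δh = ΔV / (S × A) = 2.697 × 10^6 / (6.1 × 10^-4 × 3.1 × 10^8) = 14.26 m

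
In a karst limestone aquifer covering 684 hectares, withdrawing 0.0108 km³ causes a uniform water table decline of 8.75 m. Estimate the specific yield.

Sy ≈ 0.18

A = 684 hectares = 6.84 × 10^6 m²
ΔV = 0.0108 km³ = 1.08 × 10^7 m³
Sy = ΔV / (A × Δh) = 1.08 × 10^7 m³ / (6.84 × 10^6 m² × 8.75 m) = 0.1805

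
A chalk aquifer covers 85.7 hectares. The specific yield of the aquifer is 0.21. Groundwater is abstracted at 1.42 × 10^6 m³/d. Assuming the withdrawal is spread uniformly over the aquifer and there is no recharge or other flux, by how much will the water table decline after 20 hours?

A = 85.7 hectares = 8.57 × 10^5 m²
t = 20 hours = 0.8333 d
ΔV = Q × t = 1.42 × 10^6 m³/d × 0.8333 d = 1.183 × 10^6 m³
Δh = ΔV / (Sy × A) = 1.183 × 10^6 / (0.21 × 8.57 × 10^5) = 6.575 m

Δh ≈ 6.58 m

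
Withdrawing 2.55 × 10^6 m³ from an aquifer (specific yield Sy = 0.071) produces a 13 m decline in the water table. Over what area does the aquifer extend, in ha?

A = ΔV / (Sy × Δh) = 2.55 × 10^6 / (0.071 × 13) = 2.763 × 10^6 m²
A = 2.763 × 10^6 m² = 276.3 ha

A ≈ 276 ha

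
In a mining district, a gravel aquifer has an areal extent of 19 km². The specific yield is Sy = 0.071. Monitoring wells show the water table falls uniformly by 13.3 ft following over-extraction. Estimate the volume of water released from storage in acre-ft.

A = 19 km² = 1.9 × 10^7 m²
Δh = 13.3 ft = 4.054 m
ΔV = Sy × A × Δh = 0.071 × 1.9 × 10^7 m² × 4.054 m = 5.469 × 10^6 m³
ΔV = 5.469 × 10^6 m³ = 4433 acre-ft

ΔV ≈ 4430 acre-ft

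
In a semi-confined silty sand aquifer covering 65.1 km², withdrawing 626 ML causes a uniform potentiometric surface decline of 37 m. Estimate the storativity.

S ≈ 2.6 × 10^-4

A = 65.1 km² = 6.51 × 10^7 m²
ΔV = 626 ML = 6.26 × 10^5 m³
S = ΔV / (A × Δh) = 6.26 × 10^5 m³ / (6.51 × 10^7 m² × 37 m) = 2.599 × 10^-4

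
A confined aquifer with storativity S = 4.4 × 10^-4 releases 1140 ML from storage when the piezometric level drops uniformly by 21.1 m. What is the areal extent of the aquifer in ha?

A ≈ 12300 ha

ΔV = 1140 ML = 1.14 × 10^6 m³
A = ΔV / (S × Δh) = 1.14 × 10^6 / (4.4 × 10^-4 × 21.1) = 1.228 × 10^8 m²
A = 1.228 × 10^8 m² = 12280 ha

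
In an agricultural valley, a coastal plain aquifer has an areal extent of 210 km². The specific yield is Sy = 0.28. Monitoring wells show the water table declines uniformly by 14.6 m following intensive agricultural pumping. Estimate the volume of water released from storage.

A = 210 km² = 2.1 × 10^8 m²
ΔV = Sy × A × Δh = 0.28 × 2.1 × 10^8 m² × 14.6 m = 8.585 × 10^8 m³

ΔV ≈ 8.58 × 10^8 m³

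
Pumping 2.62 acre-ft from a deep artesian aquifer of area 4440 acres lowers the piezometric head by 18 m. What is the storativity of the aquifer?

A = 4440 acres = 1.797 × 10^7 m²
ΔV = 2.62 acre-ft = 3232 m³
S = ΔV / (A × Δh) = 3232 m³ / (1.797 × 10^7 m² × 18 m) = 9.992 × 10^-6

S ≈ 1 × 10^-5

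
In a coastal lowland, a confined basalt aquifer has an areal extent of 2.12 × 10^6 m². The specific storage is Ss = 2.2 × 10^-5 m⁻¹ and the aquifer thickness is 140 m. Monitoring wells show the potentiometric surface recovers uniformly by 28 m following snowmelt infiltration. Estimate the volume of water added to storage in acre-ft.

ΔV ≈ 148 acre-ft

S = Ss × b = 2.2 × 10^-5 m⁻¹ × 140 m = 3.08 × 10^-3
ΔV = S × A × Δh = 0.00308 × 2.12 × 10^6 m² × 28 m = 1.828 × 10^5 m³
ΔV = 1.828 × 10^5 m³ = 148.2 acre-ft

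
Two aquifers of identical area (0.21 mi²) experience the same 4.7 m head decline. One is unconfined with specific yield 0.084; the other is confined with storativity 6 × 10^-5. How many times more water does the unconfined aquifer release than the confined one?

ΔV_u / ΔV_c ≈ 1400

A = 0.21 mi² = 5.439 × 10^5 m²
Unconfined: ΔV_u = Sy × A × Δh = 0.084 × 5.439 × 10^5 × 4.7 = 2.147 × 10^5 m³
Confined: ΔV_c = S × A × Δh = 6 × 10^-5 × 5.439 × 10^5 × 4.7 = 153.4 m³
Ratio = ΔV_u / ΔV_c = Sy / S = 0.084 / 6 × 10^-5 = 1400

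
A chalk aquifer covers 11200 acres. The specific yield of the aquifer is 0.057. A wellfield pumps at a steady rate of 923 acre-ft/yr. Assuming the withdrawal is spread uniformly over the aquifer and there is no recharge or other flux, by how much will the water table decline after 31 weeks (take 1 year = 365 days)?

A = 11200 acres = 4.532 × 10^7 m²
Q = 923 acre-ft/yr = 3119 m³/d
t = 31 weeks = 217 d
ΔV = Q × t = 3119 m³/d × 217 d = 6.769 × 10^5 m³
Δh = ΔV / (Sy × A) = 6.769 × 10^5 / (0.057 × 4.532 × 10^7) = 0.262 m

Δh ≈ 0.262 m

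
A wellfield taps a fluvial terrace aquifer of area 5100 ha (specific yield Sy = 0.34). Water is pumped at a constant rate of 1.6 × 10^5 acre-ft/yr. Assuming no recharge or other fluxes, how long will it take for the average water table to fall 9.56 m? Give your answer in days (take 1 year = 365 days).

t ≈ 307 days

A = 5100 ha = 5.1 × 10^7 m²
ΔV = Sy × A × Δh = 0.34 × 5.1 × 10^7 × 9.56 = 1.658 × 10^8 m³
Q = 1.6 × 10^5 acre-ft/yr = 5.407 × 10^5 m³/d
t = ΔV / Q = 1.658 × 10^8 m³ / 5.407 × 10^5 m³/d = 306.6 d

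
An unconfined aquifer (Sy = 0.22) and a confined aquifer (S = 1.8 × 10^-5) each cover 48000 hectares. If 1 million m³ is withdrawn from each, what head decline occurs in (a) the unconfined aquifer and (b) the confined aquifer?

A = 48000 hectares = 4.8 × 10^8 m²
ΔV = 1 million m³ = 1 × 10^6 m³
Unconfined: Δh_u = ΔV/(Sy·A) = 1 × 10^6/(0.22 × 4.8 × 10^8) = 0.00947 m
Confined: Δh_c = ΔV/(S·A) = 1 × 10^6/(1.8 × 10^-5 × 4.8 × 10^8) = 115.7 m

Δh_u ≈ 0.00947 m; Δh_c ≈ 116 m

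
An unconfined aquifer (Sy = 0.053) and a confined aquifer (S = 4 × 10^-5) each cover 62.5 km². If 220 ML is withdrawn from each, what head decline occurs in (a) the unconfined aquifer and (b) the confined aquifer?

Δh_u ≈ 0.0664 m; Δh_c ≈ 88 m

A = 62.5 km² = 6.25 × 10^7 m²
ΔV = 220 ML = 2.2 × 10^5 m³
Unconfined: Δh_u = ΔV/(Sy·A) = 2.2 × 10^5/(0.053 × 6.25 × 10^7) = 0.06642 m
Confined: Δh_c = ΔV/(S·A) = 2.2 × 10^5/(4 × 10^-5 × 6.25 × 10^7) = 88 m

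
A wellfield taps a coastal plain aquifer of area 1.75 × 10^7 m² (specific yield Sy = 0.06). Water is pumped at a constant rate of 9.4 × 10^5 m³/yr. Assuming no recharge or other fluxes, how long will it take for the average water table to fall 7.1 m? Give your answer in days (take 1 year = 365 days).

t ≈ 2890 days

ΔV = Sy × A × Δh = 0.06 × 1.75 × 10^7 × 7.1 = 7.455 × 10^6 m³
Q = 9.4 × 10^5 m³/yr = 2575 m³/d
t = ΔV / Q = 7.455 × 10^6 m³ / 2575 m³/d = 2895 d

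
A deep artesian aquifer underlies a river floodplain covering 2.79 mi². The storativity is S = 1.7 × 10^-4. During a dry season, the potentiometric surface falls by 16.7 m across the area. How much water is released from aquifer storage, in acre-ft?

ΔV ≈ 16.6 acre-ft

A = 2.79 mi² = 7.226 × 10^6 m²
ΔV = S × A × Δh = 1.7 × 10^-4 × 7.226 × 10^6 m² × 16.7 m = 20510 m³
ΔV = 20510 m³ = 16.63 acre-ft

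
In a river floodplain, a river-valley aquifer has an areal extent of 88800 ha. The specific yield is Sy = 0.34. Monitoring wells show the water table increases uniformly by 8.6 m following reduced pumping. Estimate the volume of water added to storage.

ΔV ≈ 2.6 × 10^9 m³

A = 88800 ha = 8.88 × 10^8 m²
ΔV = Sy × A × Δh = 0.34 × 8.88 × 10^8 m² × 8.6 m = 2.597 × 10^9 m³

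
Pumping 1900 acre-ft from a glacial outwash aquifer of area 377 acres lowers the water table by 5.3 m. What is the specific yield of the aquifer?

Sy ≈ 0.29

A = 377 acres = 1.526 × 10^6 m²
ΔV = 1900 acre-ft = 2.344 × 10^6 m³
Sy = ΔV / (A × Δh) = 2.344 × 10^6 m³ / (1.526 × 10^6 m² × 5.3 m) = 0.2898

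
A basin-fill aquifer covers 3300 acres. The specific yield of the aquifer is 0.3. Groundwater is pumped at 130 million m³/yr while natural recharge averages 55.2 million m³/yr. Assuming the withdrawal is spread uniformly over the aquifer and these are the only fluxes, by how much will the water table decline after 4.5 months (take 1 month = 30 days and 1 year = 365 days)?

A = 3300 acres = 1.335 × 10^7 m²
Net abstraction = 130 − 55.2 = 74.8 million m³/yr
Q_net = 74.8 million m³/yr = 2.049 × 10^5 m³/d
t = 4.5 months = 135 d
ΔV = Q × t = 2.049 × 10^5 m³/d × 135 d = 2.767 × 10^7 m³
Δh = ΔV / (Sy × A) = 2.767 × 10^7 / (0.3 × 1.335 × 10^7) = 6.905 m

Δh ≈ 6.91 m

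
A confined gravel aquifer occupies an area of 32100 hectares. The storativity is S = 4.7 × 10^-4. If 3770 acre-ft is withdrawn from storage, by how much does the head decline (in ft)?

A = 32100 hectares = 3.21 × 10^8 m²
ΔV = 3770 acre-ft = 4.65 × 10^6 m³
Δh = ΔV / (S × A) = 4.65 × 10^6 m³ / (4.7 × 10^-4 × 3.21 × 10^8 m²) = 30.82 m
Δh = 30.82 m = 101.1 ft

Δh ≈ 101 ft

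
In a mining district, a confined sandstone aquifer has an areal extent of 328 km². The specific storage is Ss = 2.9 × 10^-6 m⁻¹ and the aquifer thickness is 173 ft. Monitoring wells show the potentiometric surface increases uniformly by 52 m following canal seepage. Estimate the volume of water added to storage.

ΔV ≈ 2.61 × 10^6 m³

b = 173 ft = 52.73 m
S = Ss × b = 2.9 × 10^-6 m⁻¹ × 52.73 m = 1.529 × 10^-4
A = 328 km² = 3.28 × 10^8 m²
ΔV = S × A × Δh = 1.529 × 10^-4 × 3.28 × 10^8 m² × 52 m = 2.608 × 10^6 m³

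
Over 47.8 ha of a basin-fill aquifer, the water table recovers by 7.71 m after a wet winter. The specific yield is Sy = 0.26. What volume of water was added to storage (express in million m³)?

ΔV ≈ 0.958 million m³

A = 47.8 ha = 4.78 × 10^5 m²
ΔV = Sy × A × Δh = 0.26 × 4.78 × 10^5 m² × 7.71 m = 9.582 × 10^5 m³
ΔV = 9.582 × 10^5 m³ = 0.9582 million m³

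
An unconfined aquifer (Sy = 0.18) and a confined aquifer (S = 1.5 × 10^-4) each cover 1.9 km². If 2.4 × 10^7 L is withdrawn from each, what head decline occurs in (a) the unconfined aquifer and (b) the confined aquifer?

Δh_u ≈ 0.0702 m; Δh_c ≈ 84.2 m

A = 1.9 km² = 1.9 × 10^6 m²
ΔV = 2.4 × 10^7 L = 24000 m³
Unconfined: Δh_u = ΔV/(Sy·A) = 24000/(0.18 × 1.9 × 10^6) = 0.07018 m
Confined: Δh_c = ΔV/(S·A) = 24000/(1.5 × 10^-4 × 1.9 × 10^6) = 84.21 m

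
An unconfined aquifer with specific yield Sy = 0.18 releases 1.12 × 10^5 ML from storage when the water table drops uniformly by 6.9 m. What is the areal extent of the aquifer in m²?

A ≈ 9.02 × 10^7 m²

ΔV = 1.12 × 10^5 ML = 1.12 × 10^8 m³
A = ΔV / (Sy × Δh) = 1.12 × 10^8 / (0.18 × 6.9) = 9.018 × 10^7 m²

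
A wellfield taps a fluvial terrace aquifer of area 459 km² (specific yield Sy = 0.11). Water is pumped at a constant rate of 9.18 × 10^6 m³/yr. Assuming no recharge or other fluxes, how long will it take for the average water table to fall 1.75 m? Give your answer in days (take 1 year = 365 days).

A = 459 km² = 4.59 × 10^8 m²
ΔV = Sy × A × Δh = 0.11 × 4.59 × 10^8 × 1.75 = 8.836 × 10^7 m³
Q = 9.18 × 10^6 m³/yr = 25150 m³/d
t = ΔV / Q = 8.836 × 10^7 m³ / 25150 m³/d = 3513 d

t ≈ 3510 days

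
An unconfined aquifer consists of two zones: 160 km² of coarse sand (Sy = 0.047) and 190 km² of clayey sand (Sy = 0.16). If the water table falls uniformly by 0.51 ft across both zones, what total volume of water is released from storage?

A₁ = 160 km² = 1.6 × 10^8 m²; A₂ = 190 km² = 1.9 × 10^8 m²
Δh = 0.51 ft = 0.1554 m
ΔV₁ = 0.047 × 1.6 × 10^8 × 0.1554 = 1.169 × 10^6 m³
ΔV₂ = 0.16 × 1.9 × 10^8 × 0.1554 = 4.726 × 10^6 m³
ΔV = ΔV₁ + ΔV₂ = 5.895 × 10^6 m³

ΔV ≈ 5.89 × 10^6 m³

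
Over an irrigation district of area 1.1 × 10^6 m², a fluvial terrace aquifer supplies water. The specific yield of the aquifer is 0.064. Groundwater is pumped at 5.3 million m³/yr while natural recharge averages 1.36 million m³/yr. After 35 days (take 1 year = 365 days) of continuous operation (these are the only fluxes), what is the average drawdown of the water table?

Δh ≈ 5.37 m

Net abstraction = 5.3 − 1.36 = 3.94 million m³/yr
Q_net = 3.94 million m³/yr = 10790 m³/d
ΔV = Q × t = 10790 m³/d × 35 d = 3.778 × 10^5 m³
Δh = ΔV / (Sy × A) = 3.778 × 10^5 / (0.064 × 1.1 × 10^6) = 5.367 m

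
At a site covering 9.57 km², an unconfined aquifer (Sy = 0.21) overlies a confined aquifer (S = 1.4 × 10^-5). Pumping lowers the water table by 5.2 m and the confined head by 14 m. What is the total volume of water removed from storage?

ΔV ≈ 1.05 × 10^7 m³

A = 9.57 km² = 9.57 × 10^6 m²
Unconfined: ΔV_u = Sy × A × Δh_u = 0.21 × 9.57 × 10^6 × 5.2 = 1.045 × 10^7 m³
Confined: ΔV_c = S × A × Δh_c = 1.4 × 10^-5 × 9.57 × 10^6 × 14 = 1876 m³
Total ΔV = 1.045 × 10^7 + 1876 = 1.045 × 10^7 m³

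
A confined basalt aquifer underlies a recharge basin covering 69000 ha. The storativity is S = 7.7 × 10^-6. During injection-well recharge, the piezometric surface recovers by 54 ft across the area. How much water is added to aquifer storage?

ΔV ≈ 87400 m³

A = 69000 ha = 6.9 × 10^8 m²
Δh = 54 ft = 16.46 m
ΔV = S × A × Δh = 7.7 × 10^-6 × 6.9 × 10^8 m² × 16.46 m = 87450 m³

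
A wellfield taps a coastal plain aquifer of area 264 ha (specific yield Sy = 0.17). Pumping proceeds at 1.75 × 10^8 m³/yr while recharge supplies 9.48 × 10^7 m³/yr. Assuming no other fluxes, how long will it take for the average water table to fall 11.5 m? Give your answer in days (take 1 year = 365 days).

A = 264 ha = 2.64 × 10^6 m²
ΔV = Sy × A × Δh = 0.17 × 2.64 × 10^6 × 11.5 = 5.161 × 10^6 m³
Net withdrawal = 1.75 × 10^8 − 9.48 × 10^7 = 8.02 × 10^7 m³/yr = 2.197 × 10^5 m³/d
t = ΔV / Q = 5.161 × 10^6 m³ / 2.197 × 10^5 m³/d = 23.49 d

t ≈ 23.5 days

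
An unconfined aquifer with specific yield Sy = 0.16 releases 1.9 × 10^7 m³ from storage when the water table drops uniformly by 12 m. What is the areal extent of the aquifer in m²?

A ≈ 9.9 × 10^6 m²

A = ΔV / (Sy × Δh) = 1.9 × 10^7 / (0.16 × 12) = 9.896 × 10^6 m²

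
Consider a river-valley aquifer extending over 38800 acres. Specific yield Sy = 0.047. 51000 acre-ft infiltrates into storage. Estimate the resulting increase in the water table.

A = 38800 acres = 1.57 × 10^8 m²
ΔV = 51000 acre-ft = 6.291 × 10^7 m³
Δh = ΔV / (Sy × A) = 6.291 × 10^7 m³ / (0.047 × 1.57 × 10^8 m²) = 8.524 m

Δh ≈ 8.52 m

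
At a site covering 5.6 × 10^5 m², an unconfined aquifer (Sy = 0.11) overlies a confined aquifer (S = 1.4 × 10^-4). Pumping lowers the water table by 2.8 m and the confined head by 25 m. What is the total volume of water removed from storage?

ΔV ≈ 1.74 × 10^5 m³

Unconfined: ΔV_u = Sy × A × Δh_u = 0.11 × 5.6 × 10^5 × 2.8 = 1.725 × 10^5 m³
Confined: ΔV_c = S × A × Δh_c = 1.4 × 10^-4 × 5.6 × 10^5 × 25 = 1960 m³
Total ΔV = 1.725 × 10^5 + 1960 = 1.744 × 10^5 m³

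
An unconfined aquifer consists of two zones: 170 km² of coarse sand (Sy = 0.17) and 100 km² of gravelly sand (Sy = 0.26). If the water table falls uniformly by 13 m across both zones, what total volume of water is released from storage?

ΔV ≈ 7.14 × 10^8 m³

A₁ = 170 km² = 1.7 × 10^8 m²; A₂ = 100 km² = 1 × 10^8 m²
ΔV₁ = 0.17 × 1.7 × 10^8 × 13 = 3.757 × 10^8 m³
ΔV₂ = 0.26 × 1 × 10^8 × 13 = 3.38 × 10^8 m³
ΔV = ΔV₁ + ΔV₂ = 7.137 × 10^8 m³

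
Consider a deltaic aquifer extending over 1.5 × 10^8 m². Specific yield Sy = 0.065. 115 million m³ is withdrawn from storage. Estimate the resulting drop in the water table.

Δh ≈ 11.8 m

ΔV = 115 million m³ = 1.15 × 10^8 m³
Δh = ΔV / (Sy × A) = 1.15 × 10^8 m³ / (0.065 × 1.5 × 10^8 m²) = 11.79 m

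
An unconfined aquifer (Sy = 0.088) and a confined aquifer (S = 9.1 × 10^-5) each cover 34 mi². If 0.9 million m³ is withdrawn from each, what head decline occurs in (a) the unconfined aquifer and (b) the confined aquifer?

A = 34 mi² = 8.806 × 10^7 m²
ΔV = 0.9 million m³ = 9 × 10^5 m³
Unconfined: Δh_u = ΔV/(Sy·A) = 9 × 10^5/(0.088 × 8.806 × 10^7) = 0.1161 m
Confined: Δh_c = ΔV/(S·A) = 9 × 10^5/(9.1 × 10^-5 × 8.806 × 10^7) = 112.3 m

Δh_u ≈ 0.116 m; Δh_c ≈ 112 m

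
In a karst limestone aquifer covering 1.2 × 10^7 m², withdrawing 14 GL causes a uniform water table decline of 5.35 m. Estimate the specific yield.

Sy ≈ 0.22

ΔV = 14 GL = 1.4 × 10^7 m³
Sy = ΔV / (A × Δh) = 1.4 × 10^7 m³ / (1.2 × 10^7 m² × 5.35 m) = 0.2181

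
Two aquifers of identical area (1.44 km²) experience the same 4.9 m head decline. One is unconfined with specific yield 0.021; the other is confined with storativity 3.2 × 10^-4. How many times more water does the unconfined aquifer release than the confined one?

A = 1.44 km² = 1.44 × 10^6 m²
Unconfined: ΔV_u = Sy × A × Δh = 0.021 × 1.44 × 10^6 × 4.9 = 1.482 × 10^5 m³
Confined: ΔV_c = S × A × Δh = 3.2 × 10^-4 × 1.44 × 10^6 × 4.9 = 2258 m³
Ratio = ΔV_u / ΔV_c = Sy / S = 0.021 / 3.2 × 10^-4 = 65.63

ΔV_u / ΔV_c ≈ 65.6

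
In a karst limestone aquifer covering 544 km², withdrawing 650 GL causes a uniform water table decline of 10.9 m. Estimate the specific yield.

Sy ≈ 0.11

A = 544 km² = 5.44 × 10^8 m²
ΔV = 650 GL = 6.5 × 10^8 m³
Sy = ΔV / (A × Δh) = 6.5 × 10^8 m³ / (5.44 × 10^8 m² × 10.9 m) = 0.1096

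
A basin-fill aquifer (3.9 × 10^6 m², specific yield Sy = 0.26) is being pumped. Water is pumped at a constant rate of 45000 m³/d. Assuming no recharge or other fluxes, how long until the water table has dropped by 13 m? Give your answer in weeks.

ΔV = Sy × A × Δh = 0.26 × 3.9 × 10^6 × 13 = 1.318 × 10^7 m³
t = ΔV / Q = 1.318 × 10^7 m³ / 45000 m³/d = 292.9 d
t = 292.9 d ≈ 41.85 weeks

t ≈ 41.8 weeks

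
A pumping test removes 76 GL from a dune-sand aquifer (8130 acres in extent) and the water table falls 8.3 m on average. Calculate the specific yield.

A = 8130 acres = 3.29 × 10^7 m²
ΔV = 76 GL = 7.6 × 10^7 m³
Sy = ΔV / (A × Δh) = 7.6 × 10^7 m³ / (3.29 × 10^7 m² × 8.3 m) = 0.2783

Sy ≈ 0.28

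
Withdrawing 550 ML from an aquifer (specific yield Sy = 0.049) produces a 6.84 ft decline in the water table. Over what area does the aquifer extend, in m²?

Δh = 6.84 ft = 2.085 m
ΔV = 550 ML = 5.5 × 10^5 m³
A = ΔV / (Sy × Δh) = 5.5 × 10^5 / (0.049 × 2.085) = 5.384 × 10^6 m²

A ≈ 5.38 × 10^6 m²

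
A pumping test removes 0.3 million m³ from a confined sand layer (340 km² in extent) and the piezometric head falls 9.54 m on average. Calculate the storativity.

S ≈ 9.2 × 10^-5

A = 340 km² = 3.4 × 10^8 m²
ΔV = 0.3 million m³ = 3 × 10^5 m³
S = ΔV / (A × Δh) = 3 × 10^5 m³ / (3.4 × 10^8 m² × 9.54 m) = 9.249 × 10^-5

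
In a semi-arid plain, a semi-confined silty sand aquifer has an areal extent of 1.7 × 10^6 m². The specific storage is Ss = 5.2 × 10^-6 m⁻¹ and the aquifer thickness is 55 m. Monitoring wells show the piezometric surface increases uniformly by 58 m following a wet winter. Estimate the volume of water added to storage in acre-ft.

S = Ss × b = 5.2 × 10^-6 m⁻¹ × 55 m = 2.86 × 10^-4
ΔV = S × A × Δh = 2.86 × 10^-4 × 1.7 × 10^6 m² × 58 m = 28200 m³
ΔV = 28200 m³ = 22.86 acre-ft

ΔV ≈ 22.9 acre-ft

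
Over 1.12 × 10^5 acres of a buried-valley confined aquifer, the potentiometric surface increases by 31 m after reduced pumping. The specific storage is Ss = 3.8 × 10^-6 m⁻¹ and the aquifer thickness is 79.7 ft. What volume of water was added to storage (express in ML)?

b = 79.7 ft = 24.29 m
S = Ss × b = 3.8 × 10^-6 m⁻¹ × 24.29 m = 9.231 × 10^-5
A = 1.12 × 10^5 acres = 4.532 × 10^8 m²
ΔV = S × A × Δh = 9.231 × 10^-5 × 4.532 × 10^8 m² × 31 m = 1.297 × 10^6 m³
ΔV = 1.297 × 10^6 m³ = 1297 ML

ΔV ≈ 1300 ML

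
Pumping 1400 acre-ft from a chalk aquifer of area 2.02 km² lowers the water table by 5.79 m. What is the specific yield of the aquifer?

Sy ≈ 0.15

A = 2.02 km² = 2.02 × 10^6 m²
ΔV = 1400 acre-ft = 1.727 × 10^6 m³
Sy = ΔV / (A × Δh) = 1.727 × 10^6 m³ / (2.02 × 10^6 m² × 5.79 m) = 0.1476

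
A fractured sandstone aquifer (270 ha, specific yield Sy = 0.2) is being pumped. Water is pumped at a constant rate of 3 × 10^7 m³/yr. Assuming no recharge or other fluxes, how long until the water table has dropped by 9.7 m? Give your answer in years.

A = 270 ha = 2.7 × 10^6 m²
ΔV = Sy × A × Δh = 0.2 × 2.7 × 10^6 × 9.7 = 5.238 × 10^6 m³
Q = 3 × 10^7 m³/yr = 82190 m³/d
t = ΔV / Q = 5.238 × 10^6 m³ / 82190 m³/d = 63.73 d
t = 63.73 d ≈ 0.1746 years

t ≈ 0.175 years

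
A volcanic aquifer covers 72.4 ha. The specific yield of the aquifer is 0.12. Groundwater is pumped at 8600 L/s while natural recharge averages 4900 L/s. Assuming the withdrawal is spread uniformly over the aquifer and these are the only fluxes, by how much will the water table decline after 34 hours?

A = 72.4 ha = 7.24 × 10^5 m²
Net abstraction = 8600 − 4900 = 3700 L/s
Q_net = 3700 L/s = 3.197 × 10^5 m³/d
t = 34 hours = 1.417 d
ΔV = Q × t = 3.197 × 10^5 m³/d × 1.417 d = 4.529 × 10^5 m³
Δh = ΔV / (Sy × A) = 4.529 × 10^5 / (0.12 × 7.24 × 10^5) = 5.213 m

Δh ≈ 5.21 m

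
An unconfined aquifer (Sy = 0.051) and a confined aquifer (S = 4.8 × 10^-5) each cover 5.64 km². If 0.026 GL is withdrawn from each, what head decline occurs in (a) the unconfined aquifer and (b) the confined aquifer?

A = 5.64 km² = 5.64 × 10^6 m²
ΔV = 0.026 GL = 26000 m³
Unconfined: Δh_u = ΔV/(Sy·A) = 26000/(0.051 × 5.64 × 10^6) = 0.09039 m
Confined: Δh_c = ΔV/(S·A) = 26000/(4.8 × 10^-5 × 5.64 × 10^6) = 96.04 m

Δh_u ≈ 0.0904 m; Δh_c ≈ 96 m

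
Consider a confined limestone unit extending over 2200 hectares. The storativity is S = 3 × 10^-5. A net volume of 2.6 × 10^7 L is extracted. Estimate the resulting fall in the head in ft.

A = 2200 hectares = 2.2 × 10^7 m²
ΔV = 2.6 × 10^7 L = 26000 m³
Δh = ΔV / (S × A) = 26000 m³ / (3 × 10^-5 × 2.2 × 10^7 m²) = 39.39 m
Δh = 39.39 m = 129.2 ft

Δh ≈ 129 ft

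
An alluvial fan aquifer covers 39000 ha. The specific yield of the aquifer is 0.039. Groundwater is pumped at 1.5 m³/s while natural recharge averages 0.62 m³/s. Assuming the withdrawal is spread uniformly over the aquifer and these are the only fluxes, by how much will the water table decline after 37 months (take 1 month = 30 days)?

A = 39000 ha = 3.9 × 10^8 m²
Net abstraction = 1.5 − 0.62 = 0.88 m³/s
Q_net = 0.88 m³/s = 76030 m³/d
t = 37 months = 1110 d
ΔV = Q × t = 76030 m³/d × 1110 d = 8.44 × 10^7 m³
Δh = ΔV / (Sy × A) = 8.44 × 10^7 / (0.039 × 3.9 × 10^8) = 5.549 m

Δh ≈ 5.55 m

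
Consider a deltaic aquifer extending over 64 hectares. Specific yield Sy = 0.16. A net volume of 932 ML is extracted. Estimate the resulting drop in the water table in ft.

A = 64 hectares = 6.4 × 10^5 m²
ΔV = 932 ML = 9.32 × 10^5 m³
Δh = ΔV / (Sy × A) = 9.32 × 10^5 m³ / (0.16 × 6.4 × 10^5 m²) = 9.102 m
Δh = 9.102 m = 29.86 ft

Δh ≈ 29.9 ft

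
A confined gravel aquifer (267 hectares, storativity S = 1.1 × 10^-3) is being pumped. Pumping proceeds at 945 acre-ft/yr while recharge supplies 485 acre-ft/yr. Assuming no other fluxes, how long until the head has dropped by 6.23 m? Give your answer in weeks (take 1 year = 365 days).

t ≈ 1.68 weeks

A = 267 hectares = 2.67 × 10^6 m²
ΔV = S × A × Δh = 0.0011 × 2.67 × 10^6 × 6.23 = 18300 m³
Net withdrawal = 945 − 485 = 460 acre-ft/yr = 1555 m³/d
t = ΔV / Q = 18300 m³ / 1555 m³/d = 11.77 d
t = 11.77 d ≈ 1.681 weeks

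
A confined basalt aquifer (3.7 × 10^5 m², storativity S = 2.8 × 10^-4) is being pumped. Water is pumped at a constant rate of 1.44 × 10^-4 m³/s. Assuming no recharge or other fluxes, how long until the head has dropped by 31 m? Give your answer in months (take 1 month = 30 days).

ΔV = S × A × Δh = 2.8 × 10^-4 × 3.7 × 10^5 × 31 = 3212 m³
Q = 1.44 × 10^-4 m³/s = 12.44 m³/d
t = ΔV / Q = 3212 m³ / 12.44 m³/d = 258.1 d
t = 258.1 d ≈ 8.604 months

t ≈ 8.6 months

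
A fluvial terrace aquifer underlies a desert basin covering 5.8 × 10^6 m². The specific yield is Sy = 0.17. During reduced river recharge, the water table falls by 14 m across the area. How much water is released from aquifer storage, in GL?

ΔV = Sy × A × Δh = 0.17 × 5.8 × 10^6 m² × 14 m = 1.38 × 10^7 m³
ΔV = 1.38 × 10^7 m³ = 13.8 GL

ΔV ≈ 13.8 GL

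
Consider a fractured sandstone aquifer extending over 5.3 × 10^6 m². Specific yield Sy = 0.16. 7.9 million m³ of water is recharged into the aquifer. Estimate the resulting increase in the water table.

ΔV = 7.9 million m³ = 7.9 × 10^6 m³
Δh = ΔV / (Sy × A) = 7.9 × 10^6 m³ / (0.16 × 5.3 × 10^6 m²) = 9.316 m

Δh ≈ 9.32 m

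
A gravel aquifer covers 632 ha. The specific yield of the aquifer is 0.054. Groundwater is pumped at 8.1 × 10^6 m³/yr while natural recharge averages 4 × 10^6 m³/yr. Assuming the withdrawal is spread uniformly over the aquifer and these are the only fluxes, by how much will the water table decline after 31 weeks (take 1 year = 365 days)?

A = 632 ha = 6.32 × 10^6 m²
Net abstraction = 8.1 × 10^6 − 4 × 10^6 = 4.1 × 10^6 m³/yr
Q_net = 4.1 × 10^6 m³/yr = 11230 m³/d
t = 31 weeks = 217 d
ΔV = Q × t = 11230 m³/d × 217 d = 2.438 × 10^6 m³
Δh = ΔV / (Sy × A) = 2.438 × 10^6 / (0.054 × 6.32 × 10^6) = 7.142 m

Δh ≈ 7.14 m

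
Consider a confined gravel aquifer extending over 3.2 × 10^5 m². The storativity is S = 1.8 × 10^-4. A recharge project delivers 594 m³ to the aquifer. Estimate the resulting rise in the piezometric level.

Δh ≈ 10.3 m

Δh = ΔV / (S × A) = 594 m³ / (1.8 × 10^-4 × 3.2 × 10^5 m²) = 10.31 m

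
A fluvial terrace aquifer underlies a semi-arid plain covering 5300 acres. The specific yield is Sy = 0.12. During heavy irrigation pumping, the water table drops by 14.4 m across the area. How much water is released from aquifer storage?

A = 5300 acres = 2.145 × 10^7 m²
ΔV = Sy × A × Δh = 0.12 × 2.145 × 10^7 m² × 14.4 m = 3.706 × 10^7 m³

ΔV ≈ 3.71 × 10^7 m³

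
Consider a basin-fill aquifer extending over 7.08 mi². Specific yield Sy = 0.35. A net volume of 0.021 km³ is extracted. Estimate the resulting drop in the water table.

Δh ≈ 3.27 m

A = 7.08 mi² = 1.834 × 10^7 m²
ΔV = 0.021 km³ = 2.1 × 10^7 m³
Δh = ΔV / (Sy × A) = 2.1 × 10^7 m³ / (0.35 × 1.834 × 10^7 m²) = 3.272 m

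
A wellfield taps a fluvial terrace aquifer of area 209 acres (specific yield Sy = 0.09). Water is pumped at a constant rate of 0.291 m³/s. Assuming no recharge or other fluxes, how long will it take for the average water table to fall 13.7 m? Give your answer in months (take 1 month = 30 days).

A = 209 acres = 8.458 × 10^5 m²
ΔV = Sy × A × Δh = 0.09 × 8.458 × 10^5 × 13.7 = 1.043 × 10^6 m³
Q = 0.291 m³/s = 25140 m³/d
t = ΔV / Q = 1.043 × 10^6 m³ / 25140 m³/d = 41.48 d
t = 41.48 d ≈ 1.383 months

t ≈ 1.38 months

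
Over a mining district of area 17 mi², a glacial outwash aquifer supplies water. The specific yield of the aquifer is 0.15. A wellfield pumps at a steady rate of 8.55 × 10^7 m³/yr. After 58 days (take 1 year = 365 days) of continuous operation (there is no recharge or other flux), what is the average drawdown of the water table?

A = 17 mi² = 4.403 × 10^7 m²
Q = 8.55 × 10^7 m³/yr = 2.342 × 10^5 m³/d
ΔV = Q × t = 2.342 × 10^5 m³/d × 58 d = 1.359 × 10^7 m³
Δh = ΔV / (Sy × A) = 1.359 × 10^7 / (0.15 × 4.403 × 10^7) = 2.057 m

Δh ≈ 2.06 m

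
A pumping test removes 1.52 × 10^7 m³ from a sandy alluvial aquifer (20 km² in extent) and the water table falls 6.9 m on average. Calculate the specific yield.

A = 20 km² = 2 × 10^7 m²
Sy = ΔV / (A × Δh) = 1.52 × 10^7 m³ / (2 × 10^7 m² × 6.9 m) = 0.1101

Sy ≈ 0.11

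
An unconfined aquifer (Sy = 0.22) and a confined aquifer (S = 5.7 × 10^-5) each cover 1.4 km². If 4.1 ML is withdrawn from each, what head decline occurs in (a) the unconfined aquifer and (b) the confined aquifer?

A = 1.4 km² = 1.4 × 10^6 m²
ΔV = 4.1 ML = 4100 m³
Unconfined: Δh_u = ΔV/(Sy·A) = 4100/(0.22 × 1.4 × 10^6) = 0.01331 m
Confined: Δh_c = ΔV/(S·A) = 4100/(5.7 × 10^-5 × 1.4 × 10^6) = 51.38 m

Δh_u ≈ 0.0133 m; Δh_c ≈ 51.4 m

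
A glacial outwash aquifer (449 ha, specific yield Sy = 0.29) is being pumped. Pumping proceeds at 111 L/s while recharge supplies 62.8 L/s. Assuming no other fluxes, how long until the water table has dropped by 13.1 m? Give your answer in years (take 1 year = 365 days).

t ≈ 11.2 years

A = 449 ha = 4.49 × 10^6 m²
ΔV = Sy × A × Δh = 0.29 × 4.49 × 10^6 × 13.1 = 1.706 × 10^7 m³
Net withdrawal = 111 − 62.8 = 48.2 L/s = 4164 m³/d
t = ΔV / Q = 1.706 × 10^7 m³ / 4164 m³/d = 4096 d
t = 4096 d ≈ 11.22 years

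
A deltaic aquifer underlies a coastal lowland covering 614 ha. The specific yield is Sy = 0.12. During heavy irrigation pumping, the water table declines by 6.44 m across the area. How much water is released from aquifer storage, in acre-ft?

A = 614 ha = 6.14 × 10^6 m²
ΔV = Sy × A × Δh = 0.12 × 6.14 × 10^6 m² × 6.44 m = 4.745 × 10^6 m³
ΔV = 4.745 × 10^6 m³ = 3847 acre-ft

ΔV ≈ 3850 acre-ft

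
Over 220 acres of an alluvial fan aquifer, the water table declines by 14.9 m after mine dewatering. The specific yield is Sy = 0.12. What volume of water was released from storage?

A = 220 acres = 8.903 × 10^5 m²
ΔV = Sy × A × Δh = 0.12 × 8.903 × 10^5 m² × 14.9 m = 1.592 × 10^6 m³

ΔV ≈ 1.59 × 10^6 m³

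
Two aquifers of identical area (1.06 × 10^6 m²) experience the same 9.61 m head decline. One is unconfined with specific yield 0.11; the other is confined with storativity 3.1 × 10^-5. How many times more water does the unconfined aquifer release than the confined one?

ΔV_u / ΔV_c ≈ 3550

Unconfined: ΔV_u = Sy × A × Δh = 0.11 × 1.06 × 10^6 × 9.61 = 1.121 × 10^6 m³
Confined: ΔV_c = S × A × Δh = 3.1 × 10^-5 × 1.06 × 10^6 × 9.61 = 315.8 m³
Ratio = ΔV_u / ΔV_c = Sy / S = 0.11 / 3.1 × 10^-5 = 3548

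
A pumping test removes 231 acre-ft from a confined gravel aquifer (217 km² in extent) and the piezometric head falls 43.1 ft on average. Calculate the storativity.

S ≈ 1 × 10^-4

A = 217 km² = 2.17 × 10^8 m²
Δh = 43.1 ft = 13.14 m
ΔV = 231 acre-ft = 2.849 × 10^5 m³
S = ΔV / (A × Δh) = 2.849 × 10^5 m³ / (2.17 × 10^8 m² × 13.14 m) = 9.995 × 10^-5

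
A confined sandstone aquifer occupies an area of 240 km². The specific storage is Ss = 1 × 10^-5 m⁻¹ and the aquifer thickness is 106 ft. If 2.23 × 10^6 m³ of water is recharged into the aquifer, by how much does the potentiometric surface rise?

b = 106 ft = 32.31 m
S = Ss × b = 1 × 10^-5 m⁻¹ × 32.31 m = 3.231 × 10^-4
A = 240 km² = 2.4 × 10^8 m²
Δh = ΔV / (S × A) = 2.23 × 10^6 m³ / (3.231 × 10^-4 × 2.4 × 10^8 m²) = 28.76 m

Δh ≈ 28.8 m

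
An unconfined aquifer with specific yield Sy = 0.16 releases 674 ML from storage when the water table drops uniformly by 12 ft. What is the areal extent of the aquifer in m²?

A ≈ 1.15 × 10^6 m²

Δh = 12 ft = 3.658 m
ΔV = 674 ML = 6.74 × 10^5 m³
A = ΔV / (Sy × Δh) = 6.74 × 10^5 / (0.16 × 3.658) = 1.152 × 10^6 m²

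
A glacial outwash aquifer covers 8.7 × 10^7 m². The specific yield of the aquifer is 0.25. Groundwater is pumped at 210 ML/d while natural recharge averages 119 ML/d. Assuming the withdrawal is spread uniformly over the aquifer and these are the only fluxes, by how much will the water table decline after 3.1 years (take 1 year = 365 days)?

Δh ≈ 4.73 m

Net abstraction = 210 − 119 = 91 ML/d
Q_net = 91 ML/d = 91000 m³/d
t = 3.1 years = 1132 d
ΔV = Q × t = 91000 m³/d × 1132 d = 1.03 × 10^8 m³
Δh = ΔV / (Sy × A) = 1.03 × 10^8 / (0.25 × 8.7 × 10^7) = 4.734 m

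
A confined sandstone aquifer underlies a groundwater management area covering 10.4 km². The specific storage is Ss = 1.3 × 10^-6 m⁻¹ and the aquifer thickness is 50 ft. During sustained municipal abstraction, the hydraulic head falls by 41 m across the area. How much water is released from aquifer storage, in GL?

b = 50 ft = 15.24 m
S = Ss × b = 1.3 × 10^-6 m⁻¹ × 15.24 m = 1.981 × 10^-5
A = 10.4 km² = 1.04 × 10^7 m²
ΔV = S × A × Δh = 1.981 × 10^-5 × 1.04 × 10^7 m² × 41 m = 8448 m³
ΔV = 8448 m³ = 0.008448 GL

ΔV ≈ 0.00845 GL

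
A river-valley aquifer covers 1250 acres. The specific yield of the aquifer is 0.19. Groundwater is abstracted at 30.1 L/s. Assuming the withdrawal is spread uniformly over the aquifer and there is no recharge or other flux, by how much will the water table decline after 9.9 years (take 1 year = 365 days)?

Δh ≈ 9.78 m

A = 1250 acres = 5.059 × 10^6 m²
Q = 30.1 L/s = 2601 m³/d
t = 9.9 years = 3614 d
ΔV = Q × t = 2601 m³/d × 3614 d = 9.397 × 10^6 m³
Δh = ΔV / (Sy × A) = 9.397 × 10^6 / (0.19 × 5.059 × 10^6) = 9.777 m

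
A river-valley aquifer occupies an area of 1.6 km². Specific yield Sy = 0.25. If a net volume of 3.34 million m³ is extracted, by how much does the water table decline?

Δh ≈ 8.35 m

A = 1.6 km² = 1.6 × 10^6 m²
ΔV = 3.34 million m³ = 3.34 × 10^6 m³
Δh = ΔV / (Sy × A) = 3.34 × 10^6 m³ / (0.25 × 1.6 × 10^6 m²) = 8.35 m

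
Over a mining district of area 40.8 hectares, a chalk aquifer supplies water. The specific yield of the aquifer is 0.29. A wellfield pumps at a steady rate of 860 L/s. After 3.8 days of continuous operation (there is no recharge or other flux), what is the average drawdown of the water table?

Δh ≈ 2.39 m

A = 40.8 hectares = 4.08 × 10^5 m²
Q = 860 L/s = 74300 m³/d
ΔV = Q × t = 74300 m³/d × 3.8 d = 2.824 × 10^5 m³
Δh = ΔV / (Sy × A) = 2.824 × 10^5 / (0.29 × 4.08 × 10^5) = 2.386 m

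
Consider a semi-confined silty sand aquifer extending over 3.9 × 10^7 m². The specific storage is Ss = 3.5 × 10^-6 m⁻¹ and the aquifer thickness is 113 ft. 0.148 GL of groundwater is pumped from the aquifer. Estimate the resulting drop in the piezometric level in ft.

b = 113 ft = 34.44 m
S = Ss × b = 3.5 × 10^-6 m⁻¹ × 34.44 m = 1.205 × 10^-4
ΔV = 0.148 GL = 1.48 × 10^5 m³
Δh = ΔV / (S × A) = 1.48 × 10^5 m³ / (1.205 × 10^-4 × 3.9 × 10^7 m²) = 31.48 m
Δh = 31.48 m = 103.3 ft

Δh ≈ 103 ft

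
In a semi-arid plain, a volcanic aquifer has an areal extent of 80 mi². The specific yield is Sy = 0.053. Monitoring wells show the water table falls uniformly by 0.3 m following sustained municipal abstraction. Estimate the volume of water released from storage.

A = 80 mi² = 2.072 × 10^8 m²
ΔV = Sy × A × Δh = 0.053 × 2.072 × 10^8 m² × 0.3 m = 3.294 × 10^6 m³

ΔV ≈ 3.29 × 10^6 m³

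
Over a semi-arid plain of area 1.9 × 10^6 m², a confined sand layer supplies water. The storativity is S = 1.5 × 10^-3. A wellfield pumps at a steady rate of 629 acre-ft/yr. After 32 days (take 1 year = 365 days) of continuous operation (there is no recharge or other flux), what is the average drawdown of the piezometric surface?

Δh ≈ 23.9 m

Q = 629 acre-ft/yr = 2126 m³/d
ΔV = Q × t = 2126 m³/d × 32 d = 68020 m³
Δh = ΔV / (S × A) = 68020 / (0.0015 × 1.9 × 10^6) = 23.87 m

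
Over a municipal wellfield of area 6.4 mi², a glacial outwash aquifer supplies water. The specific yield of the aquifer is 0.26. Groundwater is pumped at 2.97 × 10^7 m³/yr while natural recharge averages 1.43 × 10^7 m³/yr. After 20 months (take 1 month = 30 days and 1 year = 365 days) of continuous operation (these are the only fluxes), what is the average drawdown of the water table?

Δh ≈ 5.87 m

A = 6.4 mi² = 1.658 × 10^7 m²
Net abstraction = 2.97 × 10^7 − 1.43 × 10^7 = 1.54 × 10^7 m³/yr
Q_net = 1.54 × 10^7 m³/yr = 42190 m³/d
t = 20 months = 600 d
ΔV = Q × t = 42190 m³/d × 600 d = 2.532 × 10^7 m³
Δh = ΔV / (Sy × A) = 2.532 × 10^7 / (0.26 × 1.658 × 10^7) = 5.874 m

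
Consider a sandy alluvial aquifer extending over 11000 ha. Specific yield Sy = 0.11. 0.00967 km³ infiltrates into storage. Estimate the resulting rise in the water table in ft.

Δh ≈ 2.62 ft

A = 11000 ha = 1.1 × 10^8 m²
ΔV = 0.00967 km³ = 9.67 × 10^6 m³
Δh = ΔV / (Sy × A) = 9.67 × 10^6 m³ / (0.11 × 1.1 × 10^8 m²) = 0.7992 m
Δh = 0.7992 m = 2.622 ft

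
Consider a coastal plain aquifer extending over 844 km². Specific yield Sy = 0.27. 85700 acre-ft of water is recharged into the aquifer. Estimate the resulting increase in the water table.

A = 844 km² = 8.44 × 10^8 m²
ΔV = 85700 acre-ft = 1.057 × 10^8 m³
Δh = ΔV / (Sy × A) = 1.057 × 10^8 m³ / (0.27 × 8.44 × 10^8 m²) = 0.4639 m

Δh ≈ 0.464 m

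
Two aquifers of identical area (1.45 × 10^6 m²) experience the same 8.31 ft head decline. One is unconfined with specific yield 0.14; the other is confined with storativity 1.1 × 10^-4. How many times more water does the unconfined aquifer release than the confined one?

ΔV_u / ΔV_c ≈ 1270

Δh = 8.31 ft = 2.533 m
Unconfined: ΔV_u = Sy × A × Δh = 0.14 × 1.45 × 10^6 × 2.533 = 5.142 × 10^5 m³
Confined: ΔV_c = S × A × Δh = 1.1 × 10^-4 × 1.45 × 10^6 × 2.533 = 404 m³
Ratio = ΔV_u / ΔV_c = Sy / S = 0.14 / 1.1 × 10^-4 = 1273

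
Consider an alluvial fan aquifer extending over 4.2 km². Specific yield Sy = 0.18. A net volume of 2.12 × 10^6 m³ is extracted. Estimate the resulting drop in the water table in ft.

A = 4.2 km² = 4.2 × 10^6 m²
Δh = ΔV / (Sy × A) = 2.12 × 10^6 m³ / (0.18 × 4.2 × 10^6 m²) = 2.804 m
Δh = 2.804 m = 9.2 ft

Δh ≈ 9.2 ft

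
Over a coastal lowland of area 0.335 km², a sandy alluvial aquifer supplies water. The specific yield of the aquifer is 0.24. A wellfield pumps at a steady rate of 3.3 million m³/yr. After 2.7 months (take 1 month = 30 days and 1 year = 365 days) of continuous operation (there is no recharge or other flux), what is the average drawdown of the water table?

A = 0.335 km² = 3.35 × 10^5 m²
Q = 3.3 million m³/yr = 9041 m³/d
t = 2.7 months = 81 d
ΔV = Q × t = 9041 m³/d × 81 d = 7.323 × 10^5 m³
Δh = ΔV / (Sy × A) = 7.323 × 10^5 / (0.24 × 3.35 × 10^5) = 9.109 m

Δh ≈ 9.11 m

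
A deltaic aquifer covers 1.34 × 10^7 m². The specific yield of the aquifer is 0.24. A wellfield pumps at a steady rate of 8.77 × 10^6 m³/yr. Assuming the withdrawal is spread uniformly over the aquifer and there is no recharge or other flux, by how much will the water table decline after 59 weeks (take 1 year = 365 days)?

Q = 8.77 × 10^6 m³/yr = 24030 m³/d
t = 59 weeks = 413 d
ΔV = Q × t = 24030 m³/d × 413 d = 9.923 × 10^6 m³
Δh = ΔV / (Sy × A) = 9.923 × 10^6 / (0.24 × 1.34 × 10^7) = 3.086 m

Δh ≈ 3.09 m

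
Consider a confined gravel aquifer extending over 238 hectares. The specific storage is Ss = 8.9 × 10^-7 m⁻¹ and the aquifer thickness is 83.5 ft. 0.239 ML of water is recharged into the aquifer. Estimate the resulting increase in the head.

Δh ≈ 4.43 m

b = 83.5 ft = 25.45 m
S = Ss × b = 8.9 × 10^-7 m⁻¹ × 25.45 m = 2.265 × 10^-5
A = 238 hectares = 2.38 × 10^6 m²
ΔV = 0.239 ML = 239 m³
Δh = ΔV / (S × A) = 239 m³ / (2.265 × 10^-5 × 2.38 × 10^6 m²) = 4.433 m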